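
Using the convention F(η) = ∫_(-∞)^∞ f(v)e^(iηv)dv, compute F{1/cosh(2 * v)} pi/(2 * cosh(pi * η/4))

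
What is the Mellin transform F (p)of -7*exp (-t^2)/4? -7*gamma (p/2)/8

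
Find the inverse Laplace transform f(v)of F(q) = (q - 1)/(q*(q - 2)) exp(v)*cosh(v)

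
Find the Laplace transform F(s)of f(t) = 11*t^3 66/s^4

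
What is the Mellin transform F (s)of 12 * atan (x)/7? -6 * pi * sec (pi * s/2)/ (7 * s)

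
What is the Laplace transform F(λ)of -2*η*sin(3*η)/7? -12*λ/(7*(λ^2+9)^2)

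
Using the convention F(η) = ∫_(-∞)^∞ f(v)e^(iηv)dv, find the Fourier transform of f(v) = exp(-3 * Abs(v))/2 3/(η^2 + 9)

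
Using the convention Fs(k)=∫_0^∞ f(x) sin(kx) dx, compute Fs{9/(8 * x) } 9 * pi/16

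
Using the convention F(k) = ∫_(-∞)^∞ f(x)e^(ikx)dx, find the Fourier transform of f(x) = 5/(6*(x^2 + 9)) 5*pi*exp(-3*Abs(k))/18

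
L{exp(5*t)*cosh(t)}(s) (s - 5)/((s - 5)^2 - 1)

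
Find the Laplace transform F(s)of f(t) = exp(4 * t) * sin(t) 1/((s - 4)^2+1)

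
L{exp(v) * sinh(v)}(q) 1/(q * (q - 2))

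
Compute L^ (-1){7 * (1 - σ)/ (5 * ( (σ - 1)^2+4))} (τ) -7 * exp (τ) * cos (2 * τ)/5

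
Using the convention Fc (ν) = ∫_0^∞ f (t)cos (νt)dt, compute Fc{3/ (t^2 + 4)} 3*pi*exp (-2*ν)/4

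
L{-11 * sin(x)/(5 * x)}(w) -11 * atan(1/w)/5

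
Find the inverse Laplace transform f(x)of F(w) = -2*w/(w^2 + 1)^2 -x*sin(x)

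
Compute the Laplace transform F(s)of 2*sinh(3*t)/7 6/(7*(s^2 - 9))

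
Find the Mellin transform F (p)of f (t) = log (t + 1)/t -pi * csc (pi * p)/ (p - 1)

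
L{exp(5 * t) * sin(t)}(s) 1/((s - 5)^2 + 1)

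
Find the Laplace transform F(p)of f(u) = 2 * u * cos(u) 2 * (p^2 - 1)/(p^2 + 1)^2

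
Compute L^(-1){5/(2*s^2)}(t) 5*t/2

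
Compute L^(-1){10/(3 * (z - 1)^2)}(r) 10 * r * exp(r)/3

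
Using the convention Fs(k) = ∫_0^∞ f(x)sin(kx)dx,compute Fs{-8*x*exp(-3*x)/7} -48*k/(7*(k^2 + 9)^2)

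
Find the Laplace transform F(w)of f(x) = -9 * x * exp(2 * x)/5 -9/(5 * (w - 2)^2)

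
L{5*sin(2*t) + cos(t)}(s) s/(s^2 + 1) + 10/(s^2 + 4)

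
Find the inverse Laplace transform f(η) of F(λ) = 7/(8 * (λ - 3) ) 7 * exp(3 * η) /8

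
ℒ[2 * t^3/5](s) 12/(5 * s^4)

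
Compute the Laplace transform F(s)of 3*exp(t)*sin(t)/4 3/(4*((s - 1)^2 + 1))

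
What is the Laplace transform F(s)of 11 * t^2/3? 22/(3 * s^3)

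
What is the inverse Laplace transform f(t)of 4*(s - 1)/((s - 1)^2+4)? 4*exp(t)*cos(2*t)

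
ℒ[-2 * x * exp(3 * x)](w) -2/(w - 3)^2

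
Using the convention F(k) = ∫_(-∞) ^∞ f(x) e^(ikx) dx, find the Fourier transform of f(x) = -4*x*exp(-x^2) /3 -2*I*sqrt(pi)*k*exp(-k^2/4) /3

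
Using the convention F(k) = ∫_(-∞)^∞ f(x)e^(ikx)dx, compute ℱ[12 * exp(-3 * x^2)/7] 4 * sqrt(3) * sqrt(pi) * exp(-k^2/12)/7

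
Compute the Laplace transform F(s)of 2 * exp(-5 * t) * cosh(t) 2 * (s + 5)/((s + 5)^2 - 1)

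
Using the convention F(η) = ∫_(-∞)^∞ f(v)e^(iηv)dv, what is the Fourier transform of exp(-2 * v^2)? sqrt(2) * sqrt(pi) * exp(-η^2/8)/2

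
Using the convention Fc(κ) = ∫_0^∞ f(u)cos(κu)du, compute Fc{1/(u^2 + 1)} pi*exp(-κ)/2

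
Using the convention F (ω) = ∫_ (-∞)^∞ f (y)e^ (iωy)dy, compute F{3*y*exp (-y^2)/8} 3*I*sqrt (pi)*ω*exp (-ω^2/4)/16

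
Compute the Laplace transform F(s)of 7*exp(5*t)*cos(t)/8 7*(s - 5)/(8*((s - 5)^2+1))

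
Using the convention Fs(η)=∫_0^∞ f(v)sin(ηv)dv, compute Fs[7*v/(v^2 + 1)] 7*pi*exp(-η)/2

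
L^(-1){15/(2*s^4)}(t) 5*t^3/4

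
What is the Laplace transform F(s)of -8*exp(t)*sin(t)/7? -8/(7*(s - 1)^2+7)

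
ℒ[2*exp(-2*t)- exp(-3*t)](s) 2/(s+2) - 1/(s+3)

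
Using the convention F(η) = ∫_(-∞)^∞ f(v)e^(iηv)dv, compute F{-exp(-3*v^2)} -sqrt(3)*sqrt(pi)*exp(-η^2/12)/3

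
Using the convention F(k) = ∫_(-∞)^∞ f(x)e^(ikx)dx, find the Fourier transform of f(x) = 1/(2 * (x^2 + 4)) pi * exp(-2 * Abs(k))/4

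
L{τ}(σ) σ^(-2) 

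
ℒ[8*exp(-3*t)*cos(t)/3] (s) 8*(s + 3)/(3*((s + 3)^2 + 1))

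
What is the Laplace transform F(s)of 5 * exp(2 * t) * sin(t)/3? 5/(3 * ((s - 2)^2 + 1))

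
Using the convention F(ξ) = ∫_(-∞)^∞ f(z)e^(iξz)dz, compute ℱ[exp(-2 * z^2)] sqrt(2) * sqrt(pi) * exp(-ξ^2/8)/2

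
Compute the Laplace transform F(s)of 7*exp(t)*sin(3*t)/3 7/((s - 1)^2 + 9)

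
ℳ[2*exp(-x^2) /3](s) gamma(s/2) /3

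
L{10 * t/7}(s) 10/(7 * s^2) 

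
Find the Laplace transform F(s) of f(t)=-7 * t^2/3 -14/(3 * s^3) 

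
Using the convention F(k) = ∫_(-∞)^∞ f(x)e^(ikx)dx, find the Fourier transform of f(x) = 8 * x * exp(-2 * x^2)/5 sqrt(2) * I * sqrt(pi) * k * exp(-k^2/8)/5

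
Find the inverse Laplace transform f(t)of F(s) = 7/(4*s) 7/4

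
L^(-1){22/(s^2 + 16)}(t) 11*sin(4*t)/2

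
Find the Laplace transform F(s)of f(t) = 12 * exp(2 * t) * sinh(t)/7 12/(7 * ((s - 2)^2 - 1))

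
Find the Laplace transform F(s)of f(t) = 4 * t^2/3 8/(3 * s^3)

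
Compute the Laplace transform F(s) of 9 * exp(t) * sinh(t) 9/(s * (s - 2) ) 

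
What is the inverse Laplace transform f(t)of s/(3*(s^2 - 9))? cosh(3*t)/3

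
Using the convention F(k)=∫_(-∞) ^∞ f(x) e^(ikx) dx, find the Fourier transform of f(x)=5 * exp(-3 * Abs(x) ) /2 15/(k^2+9) 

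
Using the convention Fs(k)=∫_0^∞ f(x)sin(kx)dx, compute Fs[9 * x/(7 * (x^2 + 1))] 9 * pi * exp(-k)/14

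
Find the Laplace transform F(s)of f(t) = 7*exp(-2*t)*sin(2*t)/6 7/(3*((s + 2)^2 + 4))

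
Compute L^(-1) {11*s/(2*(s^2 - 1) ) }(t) 11*cosh(t) /2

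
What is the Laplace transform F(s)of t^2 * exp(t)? 2/(s - 1)^3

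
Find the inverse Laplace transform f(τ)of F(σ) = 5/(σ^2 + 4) 5 * sin(2 * τ)/2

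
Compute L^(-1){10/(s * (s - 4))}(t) 5 * exp(2 * t) * sinh(2 * t)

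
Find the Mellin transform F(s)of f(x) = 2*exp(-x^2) gamma(s/2)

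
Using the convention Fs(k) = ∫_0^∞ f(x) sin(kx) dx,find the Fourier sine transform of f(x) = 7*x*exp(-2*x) 28*k/(k^2 + 4) ^2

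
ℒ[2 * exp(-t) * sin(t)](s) 2/((s+1)^2+1)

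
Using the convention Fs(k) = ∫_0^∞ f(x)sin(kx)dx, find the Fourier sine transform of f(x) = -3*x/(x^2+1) -3*pi*exp(-k)/2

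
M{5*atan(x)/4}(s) -5*pi*sec(pi*s/2)/(8*s)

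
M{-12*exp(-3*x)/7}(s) -12*gamma(s)/(7*3^s)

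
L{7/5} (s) 7/ (5*s)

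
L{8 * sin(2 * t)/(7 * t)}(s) 8 * atan(2/s)/7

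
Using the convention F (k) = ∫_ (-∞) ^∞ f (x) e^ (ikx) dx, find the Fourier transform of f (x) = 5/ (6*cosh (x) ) 5*pi/ (6*cosh (pi*k/2) ) 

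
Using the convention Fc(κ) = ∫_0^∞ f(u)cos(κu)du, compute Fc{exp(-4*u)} 4/(κ^2+16)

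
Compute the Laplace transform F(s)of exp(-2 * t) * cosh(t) (s + 2)/((s + 2)^2 - 1)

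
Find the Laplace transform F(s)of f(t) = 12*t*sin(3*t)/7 72*s/(7*(s^2+9)^2)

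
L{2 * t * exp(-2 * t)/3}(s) 2/(3 * (s + 2)^2)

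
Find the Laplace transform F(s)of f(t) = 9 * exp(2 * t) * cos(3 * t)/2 9 * (s - 2)/(2 * ((s - 2)^2 + 9))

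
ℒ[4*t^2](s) 8/s^3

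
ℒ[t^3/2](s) 3/s^4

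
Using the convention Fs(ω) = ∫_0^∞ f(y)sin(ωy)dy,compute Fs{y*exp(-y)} 2*ω/(ω^2 + 1)^2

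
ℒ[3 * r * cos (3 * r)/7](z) 3 * (z^2 - 9)/ (7 * (z^2 + 9)^2)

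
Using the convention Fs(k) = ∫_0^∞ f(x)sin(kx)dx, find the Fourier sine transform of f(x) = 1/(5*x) pi/10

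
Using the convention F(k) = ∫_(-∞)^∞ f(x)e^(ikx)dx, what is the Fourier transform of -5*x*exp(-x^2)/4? -5*I*sqrt(pi)*k*exp(-k^2/4)/8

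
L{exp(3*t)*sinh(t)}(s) 1/((s - 3)^2 - 1)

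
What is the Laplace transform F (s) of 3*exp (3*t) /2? 3/ (2*(s - 3) ) 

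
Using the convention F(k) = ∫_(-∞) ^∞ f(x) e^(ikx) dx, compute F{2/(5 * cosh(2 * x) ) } pi/(5 * cosh(pi * k/4) ) 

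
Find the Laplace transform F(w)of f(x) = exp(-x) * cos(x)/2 (w + 1)/(2 * ((w + 1)^2 + 1))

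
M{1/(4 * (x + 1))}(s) pi * csc(pi * s)/4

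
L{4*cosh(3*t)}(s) 4*s/(s^2 - 9)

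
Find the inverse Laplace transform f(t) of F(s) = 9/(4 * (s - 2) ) 9 * exp(2 * t) /4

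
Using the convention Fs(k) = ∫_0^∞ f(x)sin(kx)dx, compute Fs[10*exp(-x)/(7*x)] 10*atan(k)/7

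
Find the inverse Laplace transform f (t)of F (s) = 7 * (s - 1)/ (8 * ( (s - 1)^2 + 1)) 7 * exp (t) * cos (t)/8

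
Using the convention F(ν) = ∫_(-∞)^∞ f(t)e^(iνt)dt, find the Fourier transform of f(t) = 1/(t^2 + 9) pi * exp(-3 * Abs(ν))/3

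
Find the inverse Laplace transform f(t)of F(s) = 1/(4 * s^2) t/4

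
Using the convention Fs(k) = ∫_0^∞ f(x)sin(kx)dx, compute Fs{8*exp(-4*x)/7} 8*k/(7*(k^2 + 16))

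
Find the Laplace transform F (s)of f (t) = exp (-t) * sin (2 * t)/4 1/ (2 * ( (s + 1)^2 + 4))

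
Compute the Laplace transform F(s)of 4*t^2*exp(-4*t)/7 8/(7*(s + 4)^3)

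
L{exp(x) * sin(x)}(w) 1/((w - 1)^2+1)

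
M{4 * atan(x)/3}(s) -2 * pi * sec(pi * s/2)/(3 * s)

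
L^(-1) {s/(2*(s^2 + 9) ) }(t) cos(3*t) /2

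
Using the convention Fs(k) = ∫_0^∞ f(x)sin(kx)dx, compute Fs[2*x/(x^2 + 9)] pi*exp(-3*k)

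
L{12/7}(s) 12/(7 * s)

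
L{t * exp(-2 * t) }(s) (s + 2) ^(-2) 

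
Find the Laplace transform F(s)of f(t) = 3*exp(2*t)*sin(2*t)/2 3/((s - 2)^2 + 4)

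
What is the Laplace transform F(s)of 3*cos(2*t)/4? 3*s/(4*(s^2+4))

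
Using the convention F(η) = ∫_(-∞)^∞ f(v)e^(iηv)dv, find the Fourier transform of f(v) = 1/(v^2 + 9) pi*exp(-3*Abs(η))/3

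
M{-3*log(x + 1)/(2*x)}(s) 3*pi*csc(pi*s)/(2*(s - 1))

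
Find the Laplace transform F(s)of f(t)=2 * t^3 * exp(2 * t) 12/(s - 2)^4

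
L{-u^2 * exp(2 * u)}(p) -2/(p - 2)^3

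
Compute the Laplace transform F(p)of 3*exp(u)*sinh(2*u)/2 3/((p - 1)^2 - 4)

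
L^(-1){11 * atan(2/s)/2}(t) 11 * sin(2 * t)/(2 * t)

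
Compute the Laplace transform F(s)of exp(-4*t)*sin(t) 1/((s + 4)^2 + 1)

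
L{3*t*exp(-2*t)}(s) 3/(s + 2)^2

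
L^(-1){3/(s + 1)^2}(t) 3 * t * exp(-t)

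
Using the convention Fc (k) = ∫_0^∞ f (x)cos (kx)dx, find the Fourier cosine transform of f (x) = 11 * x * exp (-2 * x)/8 11 * (4 - k^2)/ (8 * (k^2 + 4)^2)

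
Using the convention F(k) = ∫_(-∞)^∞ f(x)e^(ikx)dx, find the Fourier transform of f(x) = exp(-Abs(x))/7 2/(7 * (k^2 + 1))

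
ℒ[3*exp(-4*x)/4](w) 3/(4*(w + 4))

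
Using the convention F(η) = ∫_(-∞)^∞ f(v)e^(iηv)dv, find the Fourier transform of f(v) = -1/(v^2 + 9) -pi*exp(-3*Abs(η))/3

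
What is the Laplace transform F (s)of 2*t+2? 2/s^2+2/s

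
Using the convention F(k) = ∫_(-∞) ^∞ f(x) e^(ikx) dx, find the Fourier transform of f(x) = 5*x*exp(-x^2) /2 5*I*sqrt(pi)*k*exp(-k^2/4) /4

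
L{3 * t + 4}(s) 3/s^2 + 4/s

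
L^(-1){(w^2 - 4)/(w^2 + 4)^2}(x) x*cos(2*x)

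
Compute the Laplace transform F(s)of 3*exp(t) 3/(s - 1)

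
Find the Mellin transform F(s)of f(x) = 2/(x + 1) 2*pi*csc(pi*s)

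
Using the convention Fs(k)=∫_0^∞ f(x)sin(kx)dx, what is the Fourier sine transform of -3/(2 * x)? -3 * pi/4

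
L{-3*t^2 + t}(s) s^(-2) - 6/s^3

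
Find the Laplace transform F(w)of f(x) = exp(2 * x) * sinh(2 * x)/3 2/(3 * w * (w - 4))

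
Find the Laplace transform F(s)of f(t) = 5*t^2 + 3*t 3/s^2 + 10/s^3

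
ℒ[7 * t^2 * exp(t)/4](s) 7/(2 * (s - 1)^3)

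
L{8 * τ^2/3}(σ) 16/(3 * σ^3) 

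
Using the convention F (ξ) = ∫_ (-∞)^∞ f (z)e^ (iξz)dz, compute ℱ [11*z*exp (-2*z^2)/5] 11*sqrt (2)*I*sqrt (pi)*ξ*exp (-ξ^2/8)/40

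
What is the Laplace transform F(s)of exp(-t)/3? 1/(3*(s + 1))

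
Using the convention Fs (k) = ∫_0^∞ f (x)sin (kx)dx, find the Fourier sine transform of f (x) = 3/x 3 * pi/2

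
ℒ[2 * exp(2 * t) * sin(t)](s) 2/((s - 2) ^2 + 1) 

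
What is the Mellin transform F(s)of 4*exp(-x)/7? 4*gamma(s)/7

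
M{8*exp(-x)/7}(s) 8*gamma(s)/7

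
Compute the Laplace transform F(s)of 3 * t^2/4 3/(2 * s^3)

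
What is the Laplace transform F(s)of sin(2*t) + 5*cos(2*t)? 5*s/(s^2 + 4) + 2/(s^2 + 4)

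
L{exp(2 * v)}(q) 1/(q - 2)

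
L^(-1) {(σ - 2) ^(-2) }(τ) τ*exp(2*τ) 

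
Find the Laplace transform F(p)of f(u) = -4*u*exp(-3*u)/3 -4/(3*(p + 3)^2)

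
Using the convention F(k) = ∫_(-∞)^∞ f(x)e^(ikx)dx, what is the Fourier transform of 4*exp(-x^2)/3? 4*sqrt(pi)*exp(-k^2/4)/3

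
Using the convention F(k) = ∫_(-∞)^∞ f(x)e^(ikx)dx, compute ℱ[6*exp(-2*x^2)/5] 3*sqrt(2)*sqrt(pi)*exp(-k^2/8)/5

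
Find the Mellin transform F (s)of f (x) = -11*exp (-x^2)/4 -11*gamma (s/2)/8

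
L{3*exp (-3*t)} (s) 3/ (s + 3)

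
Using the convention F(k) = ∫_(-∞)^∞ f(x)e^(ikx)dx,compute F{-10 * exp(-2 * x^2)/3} -5 * sqrt(2) * sqrt(pi) * exp(-k^2/8)/3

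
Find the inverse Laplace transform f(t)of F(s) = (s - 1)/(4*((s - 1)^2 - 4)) exp(t)*cosh(2*t)/4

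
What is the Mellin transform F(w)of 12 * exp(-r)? 12 * gamma(w)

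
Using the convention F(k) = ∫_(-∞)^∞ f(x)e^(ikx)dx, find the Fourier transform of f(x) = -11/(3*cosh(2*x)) -11*pi/(6*cosh(pi*k/4))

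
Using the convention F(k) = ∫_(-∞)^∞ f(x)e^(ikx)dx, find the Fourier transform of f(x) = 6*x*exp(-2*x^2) 3*sqrt(2)*I*sqrt(pi)*k*exp(-k^2/8)/4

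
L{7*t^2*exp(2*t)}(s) 14/(s - 2)^3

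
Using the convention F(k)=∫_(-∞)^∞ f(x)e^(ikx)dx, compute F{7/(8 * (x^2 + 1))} 7 * pi * exp(-Abs(k))/8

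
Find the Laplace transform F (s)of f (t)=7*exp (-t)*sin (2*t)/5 14/ (5*( (s + 1)^2 + 4))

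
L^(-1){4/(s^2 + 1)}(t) 4*sin(t)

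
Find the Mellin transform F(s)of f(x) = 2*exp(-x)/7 2*gamma(s)/7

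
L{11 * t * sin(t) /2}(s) 11 * s/(s^2 + 1) ^2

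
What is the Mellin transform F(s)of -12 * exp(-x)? -12 * gamma(s)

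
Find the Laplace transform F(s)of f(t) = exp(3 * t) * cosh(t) (s - 3)/((s - 3)^2 - 1)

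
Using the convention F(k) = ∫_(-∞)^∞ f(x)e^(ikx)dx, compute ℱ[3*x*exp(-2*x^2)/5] 3*sqrt(2)*I*sqrt(pi)*k*exp(-k^2/8)/40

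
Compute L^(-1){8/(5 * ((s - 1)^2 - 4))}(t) 4 * exp(t) * sinh(2 * t)/5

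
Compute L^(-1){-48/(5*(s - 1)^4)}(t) -8*t^3*exp(t)/5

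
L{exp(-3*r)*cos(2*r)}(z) (z + 3)/((z + 3)^2 + 4)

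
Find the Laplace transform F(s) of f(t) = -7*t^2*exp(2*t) -14/(s - 2) ^3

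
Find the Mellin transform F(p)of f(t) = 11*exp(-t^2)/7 11*gamma(p/2)/14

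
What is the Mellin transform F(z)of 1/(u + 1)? pi * csc(pi * z)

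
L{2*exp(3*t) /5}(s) 2/(5*(s - 3) ) 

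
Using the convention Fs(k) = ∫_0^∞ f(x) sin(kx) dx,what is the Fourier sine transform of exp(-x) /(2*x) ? atan(k) /2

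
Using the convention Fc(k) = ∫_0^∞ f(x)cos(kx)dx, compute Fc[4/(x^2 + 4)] pi * exp(-2 * k)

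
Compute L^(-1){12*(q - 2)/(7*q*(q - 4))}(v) 12*exp(2*v)*cosh(2*v)/7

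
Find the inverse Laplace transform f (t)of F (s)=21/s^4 7*t^3/2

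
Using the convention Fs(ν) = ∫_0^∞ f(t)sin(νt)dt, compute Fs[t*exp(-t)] 2*ν/(ν^2 + 1)^2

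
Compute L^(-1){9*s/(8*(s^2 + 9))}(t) 9*cos(3*t)/8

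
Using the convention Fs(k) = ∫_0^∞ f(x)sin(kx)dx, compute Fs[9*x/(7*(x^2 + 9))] 9*pi*exp(-3*k)/14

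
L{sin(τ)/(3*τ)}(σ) atan(1/σ)/3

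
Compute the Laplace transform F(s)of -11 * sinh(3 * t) -33/(s^2 - 9)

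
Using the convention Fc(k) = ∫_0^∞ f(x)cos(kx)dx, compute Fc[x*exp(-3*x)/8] (9 - k^2)/(8*(k^2 + 9)^2)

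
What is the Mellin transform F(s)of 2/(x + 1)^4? gamma(s) * gamma(4 - s)/3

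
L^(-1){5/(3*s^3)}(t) 5*t^2/6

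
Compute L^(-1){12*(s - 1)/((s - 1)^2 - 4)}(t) 12*exp(t)*cosh(2*t)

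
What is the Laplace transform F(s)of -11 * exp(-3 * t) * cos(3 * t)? 11 * (-s - 3)/((s + 3)^2 + 9)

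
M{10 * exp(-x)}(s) 10 * gamma(s)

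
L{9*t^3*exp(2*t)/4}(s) 27/(2*(s - 2)^4)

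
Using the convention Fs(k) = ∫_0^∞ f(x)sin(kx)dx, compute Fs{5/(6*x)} 5*pi/12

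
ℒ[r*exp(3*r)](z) (z - 3)^(-2)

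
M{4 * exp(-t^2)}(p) 2 * gamma(p/2)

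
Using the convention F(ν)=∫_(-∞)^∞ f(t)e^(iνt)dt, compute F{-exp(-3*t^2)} -sqrt(3)*sqrt(pi)*exp(-ν^2/12)/3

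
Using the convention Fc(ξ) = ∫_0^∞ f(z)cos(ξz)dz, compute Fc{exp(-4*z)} 4/(ξ^2 + 16)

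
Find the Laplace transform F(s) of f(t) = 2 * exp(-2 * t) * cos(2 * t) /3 2 * (s + 2) /(3 * ((s + 2) ^2 + 4) ) 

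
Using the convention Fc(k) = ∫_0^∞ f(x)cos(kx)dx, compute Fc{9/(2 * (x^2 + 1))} 9 * pi * exp(-k)/4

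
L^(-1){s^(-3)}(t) t^2/2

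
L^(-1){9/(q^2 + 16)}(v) 9*sin(4*v)/4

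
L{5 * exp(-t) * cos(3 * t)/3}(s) 5 * (s + 1)/(3 * ((s + 1)^2 + 9))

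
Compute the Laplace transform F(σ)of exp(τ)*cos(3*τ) (σ - 1)/((σ - 1)^2 + 9)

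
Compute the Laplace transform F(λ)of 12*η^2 24/λ^3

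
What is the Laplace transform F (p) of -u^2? -2/p^3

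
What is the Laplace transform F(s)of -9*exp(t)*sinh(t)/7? -9/(7*s*(s - 2))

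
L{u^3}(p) 6/p^4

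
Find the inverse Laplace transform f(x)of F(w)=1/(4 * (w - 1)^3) x^2 * exp(x)/8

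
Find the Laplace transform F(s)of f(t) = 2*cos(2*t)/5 2*s/(5*(s^2 + 4))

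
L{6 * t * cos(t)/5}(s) 6 * (s^2 - 1)/(5 * (s^2 + 1)^2)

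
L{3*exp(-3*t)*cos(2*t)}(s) 3*(s+3)/((s+3)^2+4)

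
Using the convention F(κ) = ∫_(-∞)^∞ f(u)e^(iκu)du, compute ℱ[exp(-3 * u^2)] sqrt(3) * sqrt(pi) * exp(-κ^2/12)/3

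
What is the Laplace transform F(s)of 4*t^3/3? 8/s^4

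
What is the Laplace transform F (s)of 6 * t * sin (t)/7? 12 * s/ (7 * (s^2 + 1)^2)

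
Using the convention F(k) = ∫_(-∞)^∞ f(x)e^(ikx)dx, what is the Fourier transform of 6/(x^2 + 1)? 6 * pi * exp(-Abs(k))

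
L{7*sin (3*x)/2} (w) 21/ (2*(w^2 + 9))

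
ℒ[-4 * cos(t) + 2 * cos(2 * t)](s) 2 * s/(s^2 + 4) - 4 * s/(s^2 + 1)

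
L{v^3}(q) 6/q^4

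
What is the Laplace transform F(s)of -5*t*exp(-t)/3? -5/(3*(s + 1)^2)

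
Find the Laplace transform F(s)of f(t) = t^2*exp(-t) 2/(s + 1)^3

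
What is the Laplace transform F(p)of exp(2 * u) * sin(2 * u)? 2/((p - 2)^2+4)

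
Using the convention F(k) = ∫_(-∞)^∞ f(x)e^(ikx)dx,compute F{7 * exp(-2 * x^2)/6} 7 * sqrt(2) * sqrt(pi) * exp(-k^2/8)/12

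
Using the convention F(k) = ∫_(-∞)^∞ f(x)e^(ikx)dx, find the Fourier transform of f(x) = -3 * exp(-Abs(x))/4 -3/(2 * k^2+2)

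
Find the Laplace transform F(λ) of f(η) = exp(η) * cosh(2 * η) (λ - 1) /((λ - 1) ^2-4) 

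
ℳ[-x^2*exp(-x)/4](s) -gamma(s + 2)/4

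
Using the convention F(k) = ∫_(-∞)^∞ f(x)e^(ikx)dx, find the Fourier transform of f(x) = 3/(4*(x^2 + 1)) 3*pi*exp(-Abs(k))/4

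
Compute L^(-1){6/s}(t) 6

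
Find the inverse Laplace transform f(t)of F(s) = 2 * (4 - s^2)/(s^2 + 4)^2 -2 * t * cos(2 * t)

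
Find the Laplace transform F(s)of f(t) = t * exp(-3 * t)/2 1/(2 * (s + 3)^2)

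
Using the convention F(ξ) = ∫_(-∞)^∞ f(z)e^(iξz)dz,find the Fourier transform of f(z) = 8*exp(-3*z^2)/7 8*sqrt(3)*sqrt(pi)*exp(-ξ^2/12)/21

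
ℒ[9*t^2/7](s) 18/(7*s^3)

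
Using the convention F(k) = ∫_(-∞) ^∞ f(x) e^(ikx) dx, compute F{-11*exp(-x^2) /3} -11*sqrt(pi)*exp(-k^2/4) /3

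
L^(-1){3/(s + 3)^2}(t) 3*t*exp(-3*t)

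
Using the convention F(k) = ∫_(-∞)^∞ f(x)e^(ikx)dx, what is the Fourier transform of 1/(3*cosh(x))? pi/(3*cosh(pi*k/2))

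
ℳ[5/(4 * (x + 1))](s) 5 * pi * csc(pi * s)/4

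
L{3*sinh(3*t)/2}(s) 9/(2*(s^2 - 9))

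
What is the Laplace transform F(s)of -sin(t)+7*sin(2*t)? 14/(s^2+4) - 1/(s^2+1)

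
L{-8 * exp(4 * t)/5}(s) -8/(5 * s - 20)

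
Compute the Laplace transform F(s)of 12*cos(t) 12*s/(s^2 + 1)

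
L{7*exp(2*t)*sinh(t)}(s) 7/((s - 2)^2 - 1)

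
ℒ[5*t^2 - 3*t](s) 10/s^3 - 3/s^2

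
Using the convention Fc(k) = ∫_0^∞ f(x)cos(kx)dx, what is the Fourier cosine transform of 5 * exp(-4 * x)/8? 5/(2 * (k^2 + 16))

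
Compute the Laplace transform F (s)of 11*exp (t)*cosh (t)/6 11*(s - 1)/ (6*s*(s - 2))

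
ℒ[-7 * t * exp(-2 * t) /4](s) -7/(4 * (s + 2) ^2) 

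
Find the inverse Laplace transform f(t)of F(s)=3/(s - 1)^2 3*t*exp(t)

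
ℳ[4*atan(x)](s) -2*pi*sec(pi*s/2)/s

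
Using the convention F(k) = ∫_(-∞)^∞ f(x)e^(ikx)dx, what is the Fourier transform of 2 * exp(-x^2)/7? 2 * sqrt(pi) * exp(-k^2/4)/7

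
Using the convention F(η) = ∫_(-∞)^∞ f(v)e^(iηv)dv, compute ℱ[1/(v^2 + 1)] pi*exp(-Abs(η))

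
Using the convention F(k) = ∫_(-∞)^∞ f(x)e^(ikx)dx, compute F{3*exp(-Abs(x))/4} 3/(2*(k^2 + 1))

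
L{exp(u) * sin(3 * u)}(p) 3/((p - 1)^2 + 9)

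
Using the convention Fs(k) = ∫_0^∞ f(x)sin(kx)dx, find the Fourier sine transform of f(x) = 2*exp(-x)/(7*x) 2*atan(k)/7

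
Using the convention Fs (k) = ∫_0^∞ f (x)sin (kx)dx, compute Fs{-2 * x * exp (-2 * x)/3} -8 * k/ (3 * (k^2 + 4)^2)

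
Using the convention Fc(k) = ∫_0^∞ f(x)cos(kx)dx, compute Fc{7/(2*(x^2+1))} 7*pi*exp(-k)/4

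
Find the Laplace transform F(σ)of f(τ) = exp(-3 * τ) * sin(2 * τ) 2/((σ+3)^2+4)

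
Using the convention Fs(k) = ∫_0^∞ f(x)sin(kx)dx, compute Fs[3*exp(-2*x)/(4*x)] 3*atan(k/2)/4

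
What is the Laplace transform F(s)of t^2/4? 1/(2*s^3)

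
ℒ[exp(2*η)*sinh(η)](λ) 1/((λ - 2)^2 - 1)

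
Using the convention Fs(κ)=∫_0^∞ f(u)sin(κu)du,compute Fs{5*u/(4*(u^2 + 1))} 5*pi*exp(-κ)/8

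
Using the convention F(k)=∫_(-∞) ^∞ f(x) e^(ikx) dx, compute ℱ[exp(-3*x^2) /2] sqrt(3)*sqrt(pi)*exp(-k^2/12) /6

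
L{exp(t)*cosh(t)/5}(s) (s - 1)/(5*s*(s - 2))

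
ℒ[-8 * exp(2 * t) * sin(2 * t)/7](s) -16/(7 * (s - 2)^2 + 28)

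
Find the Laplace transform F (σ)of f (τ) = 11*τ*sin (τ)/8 11*σ/ (4*(σ^2+1)^2)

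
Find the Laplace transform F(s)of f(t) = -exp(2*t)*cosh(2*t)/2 (2 - s)/(2*s*(s - 4))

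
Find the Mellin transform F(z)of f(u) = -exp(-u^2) -gamma(z/2)/2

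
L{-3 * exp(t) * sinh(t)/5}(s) -3/(5 * s * (s - 2))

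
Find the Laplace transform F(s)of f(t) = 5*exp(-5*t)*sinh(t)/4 5/(4*((s + 5)^2 - 1))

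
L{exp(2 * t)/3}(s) 1/(3 * (s - 2))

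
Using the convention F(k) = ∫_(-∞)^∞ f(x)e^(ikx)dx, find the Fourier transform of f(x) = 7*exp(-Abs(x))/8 7/(4*(k^2 + 1))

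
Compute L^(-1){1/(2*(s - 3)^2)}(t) t*exp(3*t)/2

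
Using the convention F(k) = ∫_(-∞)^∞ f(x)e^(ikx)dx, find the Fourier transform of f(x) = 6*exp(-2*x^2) 3*sqrt(2)*sqrt(pi)*exp(-k^2/8)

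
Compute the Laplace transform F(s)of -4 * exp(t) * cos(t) 4 * (1 - s)/((s - 1)^2 + 1)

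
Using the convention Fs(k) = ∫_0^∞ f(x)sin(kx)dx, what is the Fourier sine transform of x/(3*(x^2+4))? pi*exp(-2*k)/6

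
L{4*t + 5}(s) 4/s^2 + 5/s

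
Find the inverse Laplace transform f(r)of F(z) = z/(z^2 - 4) cosh(2 * r)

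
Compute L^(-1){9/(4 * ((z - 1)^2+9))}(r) 3 * exp(r) * sin(3 * r)/4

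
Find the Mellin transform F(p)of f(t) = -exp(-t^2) -gamma(p/2)/2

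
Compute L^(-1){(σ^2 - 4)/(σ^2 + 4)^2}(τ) τ * cos(2 * τ)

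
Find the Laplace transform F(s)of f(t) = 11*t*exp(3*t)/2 11/(2*(s - 3)^2)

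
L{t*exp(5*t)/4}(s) 1/(4*(s - 5)^2)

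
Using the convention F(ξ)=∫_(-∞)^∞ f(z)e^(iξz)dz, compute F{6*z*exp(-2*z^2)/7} 3*sqrt(2)*I*sqrt(pi)*ξ*exp(-ξ^2/8)/28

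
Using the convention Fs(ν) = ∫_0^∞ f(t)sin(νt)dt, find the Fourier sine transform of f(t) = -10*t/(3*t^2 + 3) -5*pi*exp(-ν)/3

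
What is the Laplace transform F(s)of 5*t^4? 120/s^5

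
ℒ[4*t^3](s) 24/s^4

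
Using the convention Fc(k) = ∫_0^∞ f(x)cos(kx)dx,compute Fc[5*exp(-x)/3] 5/(3*(k^2+1))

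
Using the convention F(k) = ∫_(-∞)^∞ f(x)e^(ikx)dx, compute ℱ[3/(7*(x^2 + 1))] 3*pi*exp(-Abs(k))/7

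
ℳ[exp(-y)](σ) gamma(σ)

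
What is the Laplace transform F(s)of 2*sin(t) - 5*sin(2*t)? 2/(s^2 + 1) - 10/(s^2 + 4)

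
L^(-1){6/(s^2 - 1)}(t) 6*sinh(t)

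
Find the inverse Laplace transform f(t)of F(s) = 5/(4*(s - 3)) 5*exp(3*t)/4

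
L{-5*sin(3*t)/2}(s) -15/(2*s^2 + 18)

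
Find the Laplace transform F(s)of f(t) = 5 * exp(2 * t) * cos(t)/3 5 * (s - 2)/(3 * ((s - 2)^2 + 1))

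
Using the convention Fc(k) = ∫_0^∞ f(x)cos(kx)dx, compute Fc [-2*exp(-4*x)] -8/(k^2 + 16)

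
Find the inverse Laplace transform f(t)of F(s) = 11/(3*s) 11/3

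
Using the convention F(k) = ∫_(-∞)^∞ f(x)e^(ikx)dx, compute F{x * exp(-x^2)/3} I * sqrt(pi) * k * exp(-k^2/4)/6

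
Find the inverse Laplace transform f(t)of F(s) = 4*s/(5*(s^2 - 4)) 4*cosh(2*t)/5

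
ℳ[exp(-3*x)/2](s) gamma(s)/(2*3^s)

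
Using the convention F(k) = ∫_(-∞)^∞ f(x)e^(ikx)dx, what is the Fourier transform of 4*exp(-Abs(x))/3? 8/(3*(k^2 + 1))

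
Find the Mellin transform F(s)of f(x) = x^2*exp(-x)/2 gamma(s + 2)/2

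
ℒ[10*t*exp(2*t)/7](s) 10/(7*(s - 2)^2)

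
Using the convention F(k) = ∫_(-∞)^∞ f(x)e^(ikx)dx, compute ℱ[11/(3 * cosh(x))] 11 * pi/(3 * cosh(pi * k/2))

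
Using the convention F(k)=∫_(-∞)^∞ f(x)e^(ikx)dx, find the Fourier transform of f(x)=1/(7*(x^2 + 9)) pi*exp(-3*Abs(k))/21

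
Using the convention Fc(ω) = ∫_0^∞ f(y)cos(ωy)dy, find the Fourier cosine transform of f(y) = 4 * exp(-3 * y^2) 2 * sqrt(3) * sqrt(pi) * exp(-ω^2/12)/3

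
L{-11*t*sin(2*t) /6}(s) -22*s/(3*(s^2 + 4) ^2) 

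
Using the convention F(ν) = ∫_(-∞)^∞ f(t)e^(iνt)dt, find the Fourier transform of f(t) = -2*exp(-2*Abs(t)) -8/(ν^2 + 4)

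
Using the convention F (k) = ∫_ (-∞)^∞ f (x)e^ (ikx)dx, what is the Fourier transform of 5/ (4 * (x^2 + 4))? 5 * pi * exp (-2 * Abs (k))/8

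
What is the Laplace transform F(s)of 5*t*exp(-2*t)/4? 5/(4*(s + 2)^2)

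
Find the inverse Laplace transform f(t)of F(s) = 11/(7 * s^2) 11 * t/7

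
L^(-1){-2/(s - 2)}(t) -2 * exp(2 * t)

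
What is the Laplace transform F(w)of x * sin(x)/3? 2 * w/(3 * (w^2 + 1)^2)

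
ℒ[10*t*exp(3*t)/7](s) 10/(7*(s - 3)^2)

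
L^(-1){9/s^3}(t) 9 * t^2/2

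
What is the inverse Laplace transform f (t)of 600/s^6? 5 * t^5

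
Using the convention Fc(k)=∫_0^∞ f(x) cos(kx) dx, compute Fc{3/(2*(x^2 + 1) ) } 3*pi*exp(-k) /4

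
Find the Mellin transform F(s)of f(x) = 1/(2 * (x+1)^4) gamma(s) * gamma(4 - s)/12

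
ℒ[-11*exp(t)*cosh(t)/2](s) 11*(1 - s)/(2*s*(s - 2))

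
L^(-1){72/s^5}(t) 3*t^4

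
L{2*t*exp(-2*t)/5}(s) 2/(5*(s + 2)^2)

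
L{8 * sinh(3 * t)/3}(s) 8/(s^2 - 9)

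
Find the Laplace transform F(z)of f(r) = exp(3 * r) 1/(z - 3)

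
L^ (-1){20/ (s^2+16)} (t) 5*sin (4*t)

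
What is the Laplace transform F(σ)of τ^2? 2/σ^3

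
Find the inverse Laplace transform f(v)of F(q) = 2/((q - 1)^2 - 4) exp(v)*sinh(2*v)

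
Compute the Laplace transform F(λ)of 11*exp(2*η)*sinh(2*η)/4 11/(2*λ*(λ - 4))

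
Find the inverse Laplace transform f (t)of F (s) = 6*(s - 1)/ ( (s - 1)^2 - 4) 6*exp (t)*cosh (2*t)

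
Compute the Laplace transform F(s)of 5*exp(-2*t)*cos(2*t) 5*(s + 2)/((s + 2)^2 + 4)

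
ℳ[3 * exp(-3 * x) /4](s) 3^(1 - s) * gamma(s) /4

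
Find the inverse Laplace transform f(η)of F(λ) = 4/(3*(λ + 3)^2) 4*η*exp(-3*η)/3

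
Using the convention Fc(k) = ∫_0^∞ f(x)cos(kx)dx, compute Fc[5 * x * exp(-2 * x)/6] 5 * (4 - k^2)/(6 * (k^2+4)^2)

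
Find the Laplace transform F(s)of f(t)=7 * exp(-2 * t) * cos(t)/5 7 * (s + 2)/(5 * ((s + 2)^2 + 1))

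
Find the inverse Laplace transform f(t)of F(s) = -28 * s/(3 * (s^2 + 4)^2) -7 * t * sin(2 * t)/3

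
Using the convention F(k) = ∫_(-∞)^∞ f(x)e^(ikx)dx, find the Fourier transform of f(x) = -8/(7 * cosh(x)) -8 * pi/(7 * cosh(pi * k/2))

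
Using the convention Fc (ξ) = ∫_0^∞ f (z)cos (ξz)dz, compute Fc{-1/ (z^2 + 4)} -pi*exp (-2*ξ)/4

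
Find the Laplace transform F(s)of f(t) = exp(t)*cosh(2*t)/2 (s - 1)/(2*((s - 1)^2 - 4))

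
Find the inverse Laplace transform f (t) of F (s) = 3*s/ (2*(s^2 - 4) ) 3*cosh (2*t) /2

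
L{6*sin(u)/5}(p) 6/(5*(p^2+1))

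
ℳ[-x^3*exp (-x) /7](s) -gamma (s + 3) /7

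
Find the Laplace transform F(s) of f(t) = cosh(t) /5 s/(5*(s^2 - 1) ) 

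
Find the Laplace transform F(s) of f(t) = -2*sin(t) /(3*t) -2*atan(1/s) /3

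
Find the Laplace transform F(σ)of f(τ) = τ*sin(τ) 2*σ/(σ^2 + 1)^2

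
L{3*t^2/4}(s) 3/(2*s^3)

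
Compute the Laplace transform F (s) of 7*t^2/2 7/s^3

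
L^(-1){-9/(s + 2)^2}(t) -9 * t * exp(-2 * t)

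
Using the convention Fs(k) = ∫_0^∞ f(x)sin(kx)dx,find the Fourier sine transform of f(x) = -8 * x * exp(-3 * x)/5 -48 * k/(5 * (k^2+9)^2)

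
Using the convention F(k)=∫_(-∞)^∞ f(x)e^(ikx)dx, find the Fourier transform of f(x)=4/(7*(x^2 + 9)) 4*pi*exp(-3*Abs(k))/21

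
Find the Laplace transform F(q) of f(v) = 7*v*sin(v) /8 7*q/(4*(q^2 + 1) ^2) 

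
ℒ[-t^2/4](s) -1/(2*s^3)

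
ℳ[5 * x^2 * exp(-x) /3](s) 5 * gamma(s + 2) /3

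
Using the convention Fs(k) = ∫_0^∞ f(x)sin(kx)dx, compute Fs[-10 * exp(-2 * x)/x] -10 * atan(k/2)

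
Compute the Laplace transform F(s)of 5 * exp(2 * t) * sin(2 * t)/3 10/(3 * ((s - 2)^2 + 4))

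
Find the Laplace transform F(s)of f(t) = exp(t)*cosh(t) (s - 1)/(s*(s - 2))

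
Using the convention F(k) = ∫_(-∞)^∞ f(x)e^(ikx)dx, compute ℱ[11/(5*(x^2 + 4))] 11*pi*exp(-2*Abs(k))/10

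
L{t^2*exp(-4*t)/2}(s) (s + 4)^(-3)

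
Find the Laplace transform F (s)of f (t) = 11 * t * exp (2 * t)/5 11/ (5 * (s - 2)^2)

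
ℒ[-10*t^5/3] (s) -400/s^6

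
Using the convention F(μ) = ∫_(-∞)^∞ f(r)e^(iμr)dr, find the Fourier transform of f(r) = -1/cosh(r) -pi/cosh(pi*μ/2)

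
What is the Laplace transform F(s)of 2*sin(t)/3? 2/(3*(s^2 + 1))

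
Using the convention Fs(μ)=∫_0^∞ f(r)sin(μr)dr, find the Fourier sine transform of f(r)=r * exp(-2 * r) 4 * μ/(μ^2+4)^2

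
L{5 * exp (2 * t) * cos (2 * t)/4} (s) 5 * (s - 2)/ (4 * ( (s - 2)^2 + 4))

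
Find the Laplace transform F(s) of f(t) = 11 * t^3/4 33/(2 * s^4) 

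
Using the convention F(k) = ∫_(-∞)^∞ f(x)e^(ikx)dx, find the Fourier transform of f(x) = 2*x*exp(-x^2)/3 I*sqrt(pi)*k*exp(-k^2/4)/3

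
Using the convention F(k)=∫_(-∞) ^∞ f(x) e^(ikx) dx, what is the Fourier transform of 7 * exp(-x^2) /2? 7 * sqrt(pi) * exp(-k^2/4) /2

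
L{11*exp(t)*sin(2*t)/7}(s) 22/(7*((s - 1)^2 + 4))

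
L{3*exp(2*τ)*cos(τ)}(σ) 3*(σ - 2)/((σ - 2)^2 + 1)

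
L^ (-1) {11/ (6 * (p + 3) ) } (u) 11 * exp (-3 * u) /6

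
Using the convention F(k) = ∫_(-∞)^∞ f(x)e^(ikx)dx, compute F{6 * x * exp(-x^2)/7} 3 * I * sqrt(pi) * k * exp(-k^2/4)/7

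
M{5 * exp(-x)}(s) 5 * gamma(s)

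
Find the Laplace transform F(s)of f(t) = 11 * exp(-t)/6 11/(6 * (s + 1))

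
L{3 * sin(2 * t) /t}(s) 3 * atan(2/s) 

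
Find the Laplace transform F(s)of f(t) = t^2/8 1/(4 * s^3)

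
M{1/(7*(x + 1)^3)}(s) pi*(s - 2)*(s - 1)/(14*sin(pi*s))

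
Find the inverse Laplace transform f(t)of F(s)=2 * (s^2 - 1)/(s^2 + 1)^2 2 * t * cos(t)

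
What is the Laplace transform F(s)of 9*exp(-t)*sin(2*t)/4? 9/(2*((s+1)^2+4))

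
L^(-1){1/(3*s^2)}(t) t/3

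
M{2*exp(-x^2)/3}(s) gamma(s/2)/3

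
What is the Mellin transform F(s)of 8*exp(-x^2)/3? 4*gamma(s/2)/3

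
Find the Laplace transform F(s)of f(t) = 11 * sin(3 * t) 33/(s^2 + 9)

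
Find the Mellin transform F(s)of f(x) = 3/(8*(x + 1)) 3*pi*csc(pi*s)/8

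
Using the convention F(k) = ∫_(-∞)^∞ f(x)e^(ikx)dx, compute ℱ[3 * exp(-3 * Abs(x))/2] 9/(k^2 + 9)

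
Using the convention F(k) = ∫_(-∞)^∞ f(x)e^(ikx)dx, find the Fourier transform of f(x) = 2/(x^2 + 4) pi * exp(-2 * Abs(k))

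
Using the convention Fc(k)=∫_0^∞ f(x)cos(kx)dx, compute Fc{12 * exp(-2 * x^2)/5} 3 * sqrt(2) * sqrt(pi) * exp(-k^2/8)/5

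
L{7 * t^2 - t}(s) 14/s^3 - 1/s^2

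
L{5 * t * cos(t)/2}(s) 5 * (s^2 - 1)/(2 * (s^2 + 1)^2)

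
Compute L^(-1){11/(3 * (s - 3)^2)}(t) 11 * t * exp(3 * t)/3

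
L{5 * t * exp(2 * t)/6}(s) 5/(6 * (s - 2)^2)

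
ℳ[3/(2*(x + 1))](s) 3*pi*csc(pi*s)/2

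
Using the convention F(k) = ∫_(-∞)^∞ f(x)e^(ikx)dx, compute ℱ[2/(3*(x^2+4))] pi*exp(-2*Abs(k))/3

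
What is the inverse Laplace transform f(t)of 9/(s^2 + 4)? 9*sin(2*t)/2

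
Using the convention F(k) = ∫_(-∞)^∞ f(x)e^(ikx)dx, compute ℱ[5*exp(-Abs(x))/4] 5/(2*(k^2 + 1))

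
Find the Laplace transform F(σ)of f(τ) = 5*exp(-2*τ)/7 5/(7*(σ+2))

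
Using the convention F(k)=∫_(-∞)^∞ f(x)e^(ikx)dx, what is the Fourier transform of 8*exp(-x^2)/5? 8*sqrt(pi)*exp(-k^2/4)/5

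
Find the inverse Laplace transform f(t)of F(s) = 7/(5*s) 7/5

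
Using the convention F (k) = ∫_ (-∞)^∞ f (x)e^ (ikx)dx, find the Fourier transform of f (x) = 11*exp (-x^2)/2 11*sqrt (pi)*exp (-k^2/4)/2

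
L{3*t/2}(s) 3/(2*s^2) 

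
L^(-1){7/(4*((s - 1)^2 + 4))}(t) 7*exp(t)*sin(2*t)/8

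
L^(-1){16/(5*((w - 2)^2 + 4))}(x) 8*exp(2*x)*sin(2*x)/5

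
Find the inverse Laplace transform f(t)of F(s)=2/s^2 2 * t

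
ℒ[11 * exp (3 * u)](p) 11/ (p - 3)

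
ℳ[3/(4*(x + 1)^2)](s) -3*pi*(s - 1)/(4*sin(pi*s))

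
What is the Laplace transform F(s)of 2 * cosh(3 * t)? 2 * s/(s^2 - 9)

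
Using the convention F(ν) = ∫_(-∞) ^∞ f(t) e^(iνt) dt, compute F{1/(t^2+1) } pi * exp(-Abs(ν) ) 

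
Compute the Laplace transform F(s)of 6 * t 6/s^2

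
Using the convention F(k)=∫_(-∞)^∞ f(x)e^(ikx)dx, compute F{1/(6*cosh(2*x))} pi/(12*cosh(pi*k/4))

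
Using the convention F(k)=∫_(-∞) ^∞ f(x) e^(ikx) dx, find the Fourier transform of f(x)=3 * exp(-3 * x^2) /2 sqrt(3) * sqrt(pi) * exp(-k^2/12) /2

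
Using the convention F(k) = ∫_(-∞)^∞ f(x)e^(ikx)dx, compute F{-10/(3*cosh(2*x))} -5*pi/(3*cosh(pi*k/4))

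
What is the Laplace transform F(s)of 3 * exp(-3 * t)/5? 3/(5 * (s + 3))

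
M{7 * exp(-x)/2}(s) 7 * gamma(s)/2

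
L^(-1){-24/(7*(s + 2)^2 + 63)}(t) -8*exp(-2*t)*sin(3*t)/7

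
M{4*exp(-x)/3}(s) 4*gamma(s)/3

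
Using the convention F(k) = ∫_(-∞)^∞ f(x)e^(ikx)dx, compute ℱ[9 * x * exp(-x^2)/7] 9 * I * sqrt(pi) * k * exp(-k^2/4)/14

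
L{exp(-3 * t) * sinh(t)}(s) 1/((s+3)^2 - 1)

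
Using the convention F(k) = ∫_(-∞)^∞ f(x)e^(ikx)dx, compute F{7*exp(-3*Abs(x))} 42/(k^2 + 9)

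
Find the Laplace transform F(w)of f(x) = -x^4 -24/w^5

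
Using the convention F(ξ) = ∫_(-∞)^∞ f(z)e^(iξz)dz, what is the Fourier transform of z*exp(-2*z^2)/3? sqrt(2)*I*sqrt(pi)*ξ*exp(-ξ^2/8)/24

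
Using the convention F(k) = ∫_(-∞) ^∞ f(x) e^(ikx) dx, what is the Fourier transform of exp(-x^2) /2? sqrt(pi)*exp(-k^2/4) /2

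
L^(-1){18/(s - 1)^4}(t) 3*t^3*exp(t)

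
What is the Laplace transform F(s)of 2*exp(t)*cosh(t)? 2*(s - 1)/(s*(s - 2))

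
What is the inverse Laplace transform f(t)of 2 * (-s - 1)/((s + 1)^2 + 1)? -2 * exp(-t) * cos(t)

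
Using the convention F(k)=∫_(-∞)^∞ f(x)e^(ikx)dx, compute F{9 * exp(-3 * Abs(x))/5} 54/(5 * (k^2 + 9))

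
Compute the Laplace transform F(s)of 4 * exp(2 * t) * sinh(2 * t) 8/(s * (s - 4))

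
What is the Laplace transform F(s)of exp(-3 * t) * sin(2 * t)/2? 1/((s + 3)^2 + 4)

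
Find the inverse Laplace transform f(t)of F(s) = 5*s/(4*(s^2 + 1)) 5*cos(t)/4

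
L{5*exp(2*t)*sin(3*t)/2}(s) 15/(2*((s - 2)^2 + 9))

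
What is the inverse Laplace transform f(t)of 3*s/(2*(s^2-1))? 3*cosh(t)/2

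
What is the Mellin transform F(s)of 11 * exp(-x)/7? 11 * gamma(s)/7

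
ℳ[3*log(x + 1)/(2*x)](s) -3*pi*csc(pi*s)/(2*s - 2)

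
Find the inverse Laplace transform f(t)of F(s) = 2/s 2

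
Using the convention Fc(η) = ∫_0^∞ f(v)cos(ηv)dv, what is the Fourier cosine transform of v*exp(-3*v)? (9 - η^2)/(η^2 + 9)^2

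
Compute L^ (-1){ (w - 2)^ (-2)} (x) x*exp (2*x)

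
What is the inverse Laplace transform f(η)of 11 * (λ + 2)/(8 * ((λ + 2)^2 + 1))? 11 * exp(-2 * η) * cos(η)/8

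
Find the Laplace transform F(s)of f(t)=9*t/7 9/(7*s^2)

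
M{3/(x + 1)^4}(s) gamma(s) * gamma(4 - s)/2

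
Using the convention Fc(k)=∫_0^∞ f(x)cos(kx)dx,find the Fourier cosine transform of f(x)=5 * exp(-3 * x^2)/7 5 * sqrt(3) * sqrt(pi) * exp(-k^2/12)/42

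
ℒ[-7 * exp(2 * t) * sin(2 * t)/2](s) -7/((s - 2)^2 + 4)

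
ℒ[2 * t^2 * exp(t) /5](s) 4/(5 * (s - 1) ^3) 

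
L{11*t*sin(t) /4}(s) 11*s/(2*(s^2 + 1) ^2) 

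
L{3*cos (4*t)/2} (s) 3*s/ (2*(s^2 + 16))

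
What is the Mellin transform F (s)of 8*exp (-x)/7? 8*gamma (s)/7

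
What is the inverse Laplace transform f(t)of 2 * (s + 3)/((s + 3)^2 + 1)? 2 * exp(-3 * t) * cos(t)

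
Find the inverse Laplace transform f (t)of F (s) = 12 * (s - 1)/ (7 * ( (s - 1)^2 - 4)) 12 * exp (t) * cosh (2 * t)/7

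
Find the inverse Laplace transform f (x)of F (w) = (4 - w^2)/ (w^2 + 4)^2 -x * cos (2 * x)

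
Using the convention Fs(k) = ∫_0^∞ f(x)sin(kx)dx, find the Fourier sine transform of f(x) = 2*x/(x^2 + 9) pi*exp(-3*k)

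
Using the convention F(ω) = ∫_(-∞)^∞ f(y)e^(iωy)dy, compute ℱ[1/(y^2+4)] pi*exp(-2*Abs(ω))/2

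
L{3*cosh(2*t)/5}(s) 3*s/(5*(s^2 - 4))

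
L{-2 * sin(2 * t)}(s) -4/(s^2 + 4)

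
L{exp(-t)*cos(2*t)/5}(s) (s+1)/(5*((s+1)^2+4))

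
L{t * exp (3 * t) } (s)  (s - 3) ^ (-2) 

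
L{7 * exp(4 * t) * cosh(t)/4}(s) 7 * (s - 4)/(4 * ((s - 4)^2-1))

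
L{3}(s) 3/s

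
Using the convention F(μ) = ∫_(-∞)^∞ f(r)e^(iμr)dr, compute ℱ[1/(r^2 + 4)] pi*exp(-2*Abs(μ))/2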